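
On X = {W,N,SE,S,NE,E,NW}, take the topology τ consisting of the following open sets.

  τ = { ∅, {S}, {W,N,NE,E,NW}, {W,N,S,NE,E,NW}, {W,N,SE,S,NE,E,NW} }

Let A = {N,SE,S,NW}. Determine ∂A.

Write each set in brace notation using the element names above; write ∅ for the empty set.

opens ⊆ A: ∅, {S}; union → int = {S}
complement {W,NE,E}; its interior ∅; cl(A) = X∖∅ = {W,N,SE,S,NE,E,NW}
boundary = {W,N,SE,S,NE,E,NW} ∖ {S} = {W,N,SE,NE,E,NW}

{W,N,SE,NE,E,NW}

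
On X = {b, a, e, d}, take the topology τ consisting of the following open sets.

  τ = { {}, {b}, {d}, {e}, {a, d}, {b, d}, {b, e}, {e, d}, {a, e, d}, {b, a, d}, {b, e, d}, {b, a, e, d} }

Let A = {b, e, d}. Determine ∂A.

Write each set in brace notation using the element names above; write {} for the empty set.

{a}

opens ⊆ A: {}, {e}, {b}, {d}, {e, d}, {b, e}, {b, d}, {b, e, d}; union → int = {b, e, d}
complement {a}; its interior {}; cl(A) = X∖{} = {b, a, e, d}
boundary = {b, a, e, d} ∖ {b, e, d} = {a}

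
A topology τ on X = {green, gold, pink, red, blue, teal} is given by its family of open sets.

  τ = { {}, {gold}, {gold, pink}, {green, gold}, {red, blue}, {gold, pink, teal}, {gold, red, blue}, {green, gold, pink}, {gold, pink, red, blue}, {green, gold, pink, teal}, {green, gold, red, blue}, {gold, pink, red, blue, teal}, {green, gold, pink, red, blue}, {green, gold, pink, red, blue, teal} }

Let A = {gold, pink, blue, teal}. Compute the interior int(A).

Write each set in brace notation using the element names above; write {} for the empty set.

open subsets of A: {}, {gold}, {gold, pink}, {gold, pink, teal}; so int(A) = {gold, pink, teal}

{gold, pink, teal}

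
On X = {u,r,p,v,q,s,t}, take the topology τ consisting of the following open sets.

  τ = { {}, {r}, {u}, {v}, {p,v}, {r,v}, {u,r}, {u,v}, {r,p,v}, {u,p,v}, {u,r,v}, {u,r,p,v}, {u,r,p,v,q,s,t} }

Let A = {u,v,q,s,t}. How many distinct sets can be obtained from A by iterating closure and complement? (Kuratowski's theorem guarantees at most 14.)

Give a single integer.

8

complement {r,p}; its interior {r}; cl(A) = X∖{r} = {u,p,v,q,s,t}
With k = closure, c = complement:
  1. A     = {u,v,q,s,t}
  2. kA    = {u,p,v,q,s,t}
  3. cA    = {r,p}
  4. ckA   = {r}
  5. kcA   = {r,p,q,s,t}
  6. kckA  = {r,q,s,t}
  7. ckcA  = {u,v}
  8. ckckA = {u,p,v}
k, c of each give nothing new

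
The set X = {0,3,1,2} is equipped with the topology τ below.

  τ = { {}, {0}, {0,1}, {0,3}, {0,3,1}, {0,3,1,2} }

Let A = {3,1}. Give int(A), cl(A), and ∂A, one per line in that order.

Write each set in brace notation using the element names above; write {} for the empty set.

open subsets of A: {}; so int(A) = {}
closure: X∖int(X∖A) = X∖{0} = {3,1,2}
∂A = {3,1,2} minus {} = {3,1,2}

int(A) = {}
cl(A)  = {3,1,2}
∂A     = {3,1,2}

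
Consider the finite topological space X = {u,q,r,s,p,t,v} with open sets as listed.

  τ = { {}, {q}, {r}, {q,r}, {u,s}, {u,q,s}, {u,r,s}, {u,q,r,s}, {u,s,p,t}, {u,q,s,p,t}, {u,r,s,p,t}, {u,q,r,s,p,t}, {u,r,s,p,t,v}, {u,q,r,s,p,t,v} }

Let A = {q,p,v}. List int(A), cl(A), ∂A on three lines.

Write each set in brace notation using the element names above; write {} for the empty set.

interior: largest open inside A is {q} (from {}, {q})
cl via duality: int({u,r,s,t}) = {u,r,s}, so X∖{u,r,s} = {q,p,t,v}
cl∖int = {p,t,v}

int(A) = {q}
cl(A)  = {q,p,t,v}
∂A     = {p,t,v}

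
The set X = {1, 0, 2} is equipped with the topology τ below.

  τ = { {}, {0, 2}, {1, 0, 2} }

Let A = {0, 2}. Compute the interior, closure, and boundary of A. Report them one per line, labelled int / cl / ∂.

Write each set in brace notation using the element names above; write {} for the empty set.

int(A) = {0, 2}
cl(A)  = {1, 0, 2}
∂A     = {1}

open subsets of A: {}, {0, 2}; so int(A) = {0, 2}
closure: X∖int(X∖A) = X∖{} = {1, 0, 2}
∂A = {1, 0, 2} minus {0, 2} = {1}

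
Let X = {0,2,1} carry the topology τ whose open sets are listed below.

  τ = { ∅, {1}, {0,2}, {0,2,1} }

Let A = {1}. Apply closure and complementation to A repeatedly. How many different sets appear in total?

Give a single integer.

2

cl via duality: int({0,2}) = {0,2}, so X∖{0,2} = {1}
Write k for closure, c for complement:
  1. A     = {1}
  2. cA    = {0,2}
applying k or c yields no new set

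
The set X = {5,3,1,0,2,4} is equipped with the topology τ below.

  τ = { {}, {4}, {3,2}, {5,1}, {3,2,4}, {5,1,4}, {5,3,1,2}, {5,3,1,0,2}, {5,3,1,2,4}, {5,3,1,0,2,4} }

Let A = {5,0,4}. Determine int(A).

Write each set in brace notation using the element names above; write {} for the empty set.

open subsets of A: {}, {4}; so int(A) = {4}

{4}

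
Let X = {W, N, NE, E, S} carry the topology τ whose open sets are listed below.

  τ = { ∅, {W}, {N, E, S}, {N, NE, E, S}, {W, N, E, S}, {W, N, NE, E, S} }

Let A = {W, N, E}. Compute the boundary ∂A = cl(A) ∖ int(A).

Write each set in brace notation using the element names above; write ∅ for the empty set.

open subsets of A: ∅, {W}; so int(A) = {W}
closure: X∖int(X∖A) = X∖∅ = {W, N, NE, E, S}
∂A = {W, N, NE, E, S} minus {W} = {N, NE, E, S}

{N, NE, E, S}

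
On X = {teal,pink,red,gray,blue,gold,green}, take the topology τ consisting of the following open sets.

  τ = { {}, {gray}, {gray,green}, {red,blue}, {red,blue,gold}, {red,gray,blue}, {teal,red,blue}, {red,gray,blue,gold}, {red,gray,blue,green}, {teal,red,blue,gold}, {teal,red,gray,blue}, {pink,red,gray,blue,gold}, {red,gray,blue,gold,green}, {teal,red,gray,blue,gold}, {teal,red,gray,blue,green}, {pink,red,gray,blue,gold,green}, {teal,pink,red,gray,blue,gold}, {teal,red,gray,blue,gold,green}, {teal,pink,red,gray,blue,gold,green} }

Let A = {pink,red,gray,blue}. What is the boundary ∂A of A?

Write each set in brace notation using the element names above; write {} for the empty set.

U open, U⊆A: {}, {gray}, {red,blue}, {red,gray,blue}. int(A) = ⋃ = {red,gray,blue}
X∖A={teal,gold,green}, int(X∖A)={}, hence cl(A)={teal,pink,red,gray,blue,gold,green}
∂A: remove int from cl → {teal,pink,gold,green}

{teal,pink,gold,green}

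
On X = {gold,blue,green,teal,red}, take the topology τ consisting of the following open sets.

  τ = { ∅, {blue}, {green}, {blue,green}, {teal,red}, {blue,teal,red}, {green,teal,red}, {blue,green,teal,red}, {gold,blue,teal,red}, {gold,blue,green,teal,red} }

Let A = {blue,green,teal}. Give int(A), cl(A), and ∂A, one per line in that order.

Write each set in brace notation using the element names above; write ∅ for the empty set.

int(A) = {blue,green}
cl(A)  = {gold,blue,green,teal,red}
∂A     = {gold,teal,red}

U open, U⊆A: ∅, {green}, {blue}, {blue,green}. int(A) = ⋃ = {blue,green}
X∖A={gold,red}, int(X∖A)=∅, hence cl(A)={gold,blue,green,teal,red}
∂A: remove int from cl → {gold,teal,red}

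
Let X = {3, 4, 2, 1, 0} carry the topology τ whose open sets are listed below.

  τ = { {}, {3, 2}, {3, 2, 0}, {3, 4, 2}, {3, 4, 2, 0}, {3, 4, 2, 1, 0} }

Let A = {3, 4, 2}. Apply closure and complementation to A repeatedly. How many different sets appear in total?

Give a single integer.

cl via duality: int({1, 0}) = {}, so X∖{} = {3, 4, 2, 1, 0}
Write k for closure, c for complement:
  1. A     = {3, 4, 2}
  2. kA    = {3, 4, 2, 1, 0}
  3. cA    = {1, 0}
  4. ckA   = {}
applying k or c yields no new set

4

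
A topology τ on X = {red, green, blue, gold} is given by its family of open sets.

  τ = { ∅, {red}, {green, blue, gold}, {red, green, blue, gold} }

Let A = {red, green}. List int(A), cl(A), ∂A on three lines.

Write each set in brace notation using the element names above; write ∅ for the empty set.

open subsets of A: ∅, {red}; so int(A) = {red}
closure: X∖int(X∖A) = X∖∅ = {red, green, blue, gold}
∂A = {red, green, blue, gold} minus {red} = {green, blue, gold}

int(A) = {red}
cl(A)  = {red, green, blue, gold}
∂A     = {green, blue, gold}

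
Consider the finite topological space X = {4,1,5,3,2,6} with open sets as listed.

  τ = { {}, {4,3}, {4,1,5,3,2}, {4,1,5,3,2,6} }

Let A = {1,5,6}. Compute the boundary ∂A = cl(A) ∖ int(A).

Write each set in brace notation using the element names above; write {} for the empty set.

interior: largest open inside A is {} (from {})
cl via duality: int({4,3,2}) = {4,3}, so X∖{4,3} = {1,5,2,6}
cl∖int = {1,5,2,6}

{1,5,2,6}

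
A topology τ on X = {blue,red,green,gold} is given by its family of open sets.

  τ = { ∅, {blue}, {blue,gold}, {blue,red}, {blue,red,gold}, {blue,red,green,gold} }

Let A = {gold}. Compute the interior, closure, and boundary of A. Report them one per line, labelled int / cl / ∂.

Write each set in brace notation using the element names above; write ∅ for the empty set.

int(A) = ∅
cl(A)  = {green,gold}
∂A     = {green,gold}

opens ⊆ A: ∅; union → int = ∅
complement {blue,red,green}; its interior {blue,red}; cl(A) = X∖{blue,red} = {green,gold}
boundary = {green,gold} ∖ ∅ = {green,gold}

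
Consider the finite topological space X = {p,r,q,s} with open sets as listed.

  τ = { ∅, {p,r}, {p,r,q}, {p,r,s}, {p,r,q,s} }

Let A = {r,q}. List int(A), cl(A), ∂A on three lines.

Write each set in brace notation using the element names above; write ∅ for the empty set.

int(A) = ∅
cl(A)  = {p,r,q,s}
∂A     = {p,r,q,s}

opens ⊆ A: ∅; union → int = ∅
complement {p,s}; its interior ∅; cl(A) = X∖∅ = {p,r,q,s}
boundary = {p,r,q,s} ∖ ∅ = {p,r,q,s}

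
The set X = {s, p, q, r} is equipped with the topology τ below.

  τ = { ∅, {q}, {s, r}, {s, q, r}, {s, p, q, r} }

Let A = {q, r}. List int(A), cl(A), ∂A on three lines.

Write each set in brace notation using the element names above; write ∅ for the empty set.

interior: largest open inside A is {q} (from ∅, {q})
cl via duality: int({s, p}) = ∅, so X∖∅ = {s, p, q, r}
cl∖int = {s, p, r}

int(A) = {q}
cl(A)  = {s, p, q, r}
∂A     = {s, p, r}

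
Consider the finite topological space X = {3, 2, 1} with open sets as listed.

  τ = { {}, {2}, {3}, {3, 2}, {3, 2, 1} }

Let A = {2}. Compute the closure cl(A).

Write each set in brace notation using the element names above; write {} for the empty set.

cl via duality: int({3, 1}) = {3}, so X∖{3} = {2, 1}

{2, 1}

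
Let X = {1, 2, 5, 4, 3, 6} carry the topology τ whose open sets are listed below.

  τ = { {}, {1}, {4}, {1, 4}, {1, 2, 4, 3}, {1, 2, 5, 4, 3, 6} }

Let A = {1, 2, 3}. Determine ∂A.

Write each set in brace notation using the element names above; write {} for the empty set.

{2, 5, 3, 6}

opens ⊆ A: {}, {1}; union → int = {1}
complement {5, 4, 6}; its interior {4}; cl(A) = X∖{4} = {1, 2, 5, 3, 6}
boundary = {1, 2, 5, 3, 6} ∖ {1} = {2, 5, 3, 6}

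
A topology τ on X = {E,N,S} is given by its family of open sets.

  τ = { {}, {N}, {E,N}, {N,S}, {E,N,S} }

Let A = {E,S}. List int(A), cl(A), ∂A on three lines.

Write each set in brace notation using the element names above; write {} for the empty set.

int(A) = {}
cl(A)  = {E,S}
∂A     = {E,S}

U open, U⊆A: {}. int(A) = ⋃ = {}
X∖A={N}, int(X∖A)={N}, hence cl(A)={E,S}
∂A: remove int from cl → {E,S}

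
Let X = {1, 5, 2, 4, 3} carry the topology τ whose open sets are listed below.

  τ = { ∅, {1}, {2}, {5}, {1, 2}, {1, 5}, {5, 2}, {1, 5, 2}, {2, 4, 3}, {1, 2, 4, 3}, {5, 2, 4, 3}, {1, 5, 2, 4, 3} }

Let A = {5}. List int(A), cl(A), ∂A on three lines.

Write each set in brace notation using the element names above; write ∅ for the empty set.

U open, U⊆A: ∅, {5}. int(A) = ⋃ = {5}
X∖A={1, 2, 4, 3}, int(X∖A)={1, 2, 4, 3}, hence cl(A)={5}
∂A: remove int from cl → ∅

int(A) = {5}
cl(A)  = {5}
∂A     = ∅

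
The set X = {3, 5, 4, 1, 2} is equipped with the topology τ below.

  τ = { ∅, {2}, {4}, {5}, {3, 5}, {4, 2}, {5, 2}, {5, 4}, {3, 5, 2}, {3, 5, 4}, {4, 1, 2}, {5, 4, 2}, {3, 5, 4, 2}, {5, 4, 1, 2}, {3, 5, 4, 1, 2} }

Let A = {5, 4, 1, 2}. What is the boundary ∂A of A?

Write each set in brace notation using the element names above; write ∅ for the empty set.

{3}

open subsets of A: ∅, {4}, {2}, {5}, {5, 4}, {4, 2}, {5, 2}, {4, 1, 2}, {5, 4, 2}, {5, 4, 1, 2}; so int(A) = {5, 4, 1, 2}
closure: X∖int(X∖A) = X∖∅ = {3, 5, 4, 1, 2}
∂A = {3, 5, 4, 1, 2} minus {5, 4, 1, 2} = {3}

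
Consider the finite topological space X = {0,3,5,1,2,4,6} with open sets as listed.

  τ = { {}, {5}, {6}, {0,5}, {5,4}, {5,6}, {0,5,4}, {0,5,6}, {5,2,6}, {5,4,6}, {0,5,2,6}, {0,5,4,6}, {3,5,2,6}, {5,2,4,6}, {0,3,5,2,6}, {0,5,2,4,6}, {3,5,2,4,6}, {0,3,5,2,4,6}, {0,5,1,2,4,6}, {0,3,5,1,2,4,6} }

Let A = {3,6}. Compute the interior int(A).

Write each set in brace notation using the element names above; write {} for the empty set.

{6}

opens ⊆ A: {}, {6}; union → int = {6}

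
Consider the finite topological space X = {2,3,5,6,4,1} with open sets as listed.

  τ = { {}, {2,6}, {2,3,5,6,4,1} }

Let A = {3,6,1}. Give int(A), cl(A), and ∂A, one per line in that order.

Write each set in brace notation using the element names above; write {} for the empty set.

int(A) = {}
cl(A)  = {2,3,5,6,4,1}
∂A     = {2,3,5,6,4,1}

open subsets of A: {}; so int(A) = {}
closure: X∖int(X∖A) = X∖{} = {2,3,5,6,4,1}
∂A = {2,3,5,6,4,1} minus {} = {2,3,5,6,4,1}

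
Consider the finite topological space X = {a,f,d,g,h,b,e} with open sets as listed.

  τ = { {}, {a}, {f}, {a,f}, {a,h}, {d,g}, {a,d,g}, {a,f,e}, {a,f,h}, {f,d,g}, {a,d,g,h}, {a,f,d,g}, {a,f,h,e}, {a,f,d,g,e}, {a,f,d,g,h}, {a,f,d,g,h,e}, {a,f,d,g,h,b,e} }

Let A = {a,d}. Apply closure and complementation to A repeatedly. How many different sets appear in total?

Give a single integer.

12

complement {f,g,h,b,e}; its interior {f}; cl(A) = X∖{f} = {a,d,g,h,b,e}
With k = closure, c = complement:
  1. A     = {a,d}
  2. kA    = {a,d,g,h,b,e}
  3. cA    = {f,g,h,b,e}
  4. ckA   = {f}
  5. kcA   = {f,d,g,h,b,e}
  6. kckA  = {f,b,e}
  7. ckcA  = {a}
  8. ckckA = {a,d,g,h}
  9. kckcA = {a,h,b,e}
  10. ckckcA = {f,d,g}
  11. kckckcA = {f,d,g,b,e}
  12. ckckckcA = {a,h}
k, c of each give nothing new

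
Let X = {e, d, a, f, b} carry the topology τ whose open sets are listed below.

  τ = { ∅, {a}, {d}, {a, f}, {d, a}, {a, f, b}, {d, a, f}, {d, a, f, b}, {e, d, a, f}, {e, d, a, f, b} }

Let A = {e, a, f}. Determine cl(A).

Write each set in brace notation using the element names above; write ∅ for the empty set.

{e, a, f, b}

closure: X∖int(X∖A) = X∖{d} = {e, a, f, b}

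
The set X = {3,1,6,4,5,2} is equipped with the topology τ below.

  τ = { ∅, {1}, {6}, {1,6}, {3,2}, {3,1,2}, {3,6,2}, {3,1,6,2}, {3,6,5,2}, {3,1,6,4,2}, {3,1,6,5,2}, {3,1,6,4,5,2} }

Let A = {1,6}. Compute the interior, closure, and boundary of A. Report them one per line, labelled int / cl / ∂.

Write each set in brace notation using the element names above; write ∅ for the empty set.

int(A) = {1,6}
cl(A)  = {1,6,4,5}
∂A     = {4,5}

interior: largest open inside A is {1,6} (from ∅, {6}, {1}, {1,6})
cl via duality: int({3,4,5,2}) = {3,2}, so X∖{3,2} = {1,6,4,5}
cl∖int = {4,5}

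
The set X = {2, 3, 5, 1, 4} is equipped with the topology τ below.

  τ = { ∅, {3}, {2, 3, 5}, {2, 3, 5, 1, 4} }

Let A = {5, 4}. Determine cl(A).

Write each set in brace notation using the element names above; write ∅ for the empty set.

X∖A={2, 3, 1}, int(X∖A)={3}, hence cl(A)={2, 5, 1, 4}

{2, 5, 1, 4}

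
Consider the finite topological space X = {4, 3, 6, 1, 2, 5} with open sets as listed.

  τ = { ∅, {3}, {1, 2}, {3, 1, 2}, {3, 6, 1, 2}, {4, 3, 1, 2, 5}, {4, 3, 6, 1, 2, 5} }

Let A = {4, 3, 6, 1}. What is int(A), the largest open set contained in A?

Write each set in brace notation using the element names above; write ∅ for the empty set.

{3}

interior: largest open inside A is {3} (from ∅, {3})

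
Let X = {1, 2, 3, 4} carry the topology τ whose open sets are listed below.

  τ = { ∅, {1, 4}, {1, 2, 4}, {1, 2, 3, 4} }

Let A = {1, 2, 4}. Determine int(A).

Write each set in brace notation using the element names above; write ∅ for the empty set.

{1, 2, 4}

opens ⊆ A: ∅, {1, 4}, {1, 2, 4}; union → int = {1, 2, 4}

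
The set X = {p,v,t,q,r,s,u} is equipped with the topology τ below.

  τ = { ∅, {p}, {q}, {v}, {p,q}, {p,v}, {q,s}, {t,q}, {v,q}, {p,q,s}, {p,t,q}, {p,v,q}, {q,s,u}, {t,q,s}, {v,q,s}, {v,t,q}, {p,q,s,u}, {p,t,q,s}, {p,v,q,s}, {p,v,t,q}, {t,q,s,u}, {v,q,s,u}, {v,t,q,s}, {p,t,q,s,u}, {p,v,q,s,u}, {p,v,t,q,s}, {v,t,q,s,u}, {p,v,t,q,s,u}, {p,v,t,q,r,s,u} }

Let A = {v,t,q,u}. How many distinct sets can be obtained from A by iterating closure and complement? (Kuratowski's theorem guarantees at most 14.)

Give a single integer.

8

cl via duality: int({p,r,s}) = {p}, so X∖{p} = {v,t,q,r,s,u}
Write k for closure, c for complement:
  1. A     = {v,t,q,u}
  2. kA    = {v,t,q,r,s,u}
  3. cA    = {p,r,s}
  4. ckA   = {p}
  5. kcA   = {p,r,s,u}
  6. kckA  = {p,r}
  7. ckcA  = {v,t,q}
  8. ckckA = {v,t,q,s,u}
applying k or c yields no new set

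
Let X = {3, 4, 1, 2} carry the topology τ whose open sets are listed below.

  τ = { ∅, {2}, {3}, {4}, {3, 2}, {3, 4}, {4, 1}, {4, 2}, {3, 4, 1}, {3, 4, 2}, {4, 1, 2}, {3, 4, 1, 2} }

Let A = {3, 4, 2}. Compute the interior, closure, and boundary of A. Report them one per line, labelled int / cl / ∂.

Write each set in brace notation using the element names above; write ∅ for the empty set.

interior: largest open inside A is {3, 4, 2} (from ∅, {4}, {2}, {3}, {3, 4}, {4, 2}, {3, 2}, {3, 4, 2})
cl via duality: int({1}) = ∅, so X∖∅ = {3, 4, 1, 2}
cl∖int = {1}

int(A) = {3, 4, 2}
cl(A)  = {3, 4, 1, 2}
∂A     = {1}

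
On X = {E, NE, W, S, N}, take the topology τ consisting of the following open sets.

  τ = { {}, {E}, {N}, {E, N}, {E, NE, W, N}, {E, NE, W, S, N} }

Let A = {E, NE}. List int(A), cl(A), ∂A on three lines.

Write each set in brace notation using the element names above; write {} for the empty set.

int(A) = {E}
cl(A)  = {E, NE, W, S}
∂A     = {NE, W, S}

opens ⊆ A: {}, {E}; union → int = {E}
complement {W, S, N}; its interior {N}; cl(A) = X∖{N} = {E, NE, W, S}
boundary = {E, NE, W, S} ∖ {E} = {NE, W, S}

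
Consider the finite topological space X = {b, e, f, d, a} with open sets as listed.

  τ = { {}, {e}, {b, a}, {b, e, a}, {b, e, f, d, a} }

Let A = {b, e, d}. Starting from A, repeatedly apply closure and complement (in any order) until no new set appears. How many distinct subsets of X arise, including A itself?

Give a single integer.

complement {f, a}; its interior {}; cl(A) = X∖{} = {b, e, f, d, a}
With k = closure, c = complement:
  1. A     = {b, e, d}
  2. kA    = {b, e, f, d, a}
  3. cA    = {f, a}
  4. ckA   = {}
  5. kcA   = {b, f, d, a}
  6. ckcA  = {e}
  7. kckcA = {e, f, d}
  8. ckckcA = {b, a}
k, c of each give nothing new

8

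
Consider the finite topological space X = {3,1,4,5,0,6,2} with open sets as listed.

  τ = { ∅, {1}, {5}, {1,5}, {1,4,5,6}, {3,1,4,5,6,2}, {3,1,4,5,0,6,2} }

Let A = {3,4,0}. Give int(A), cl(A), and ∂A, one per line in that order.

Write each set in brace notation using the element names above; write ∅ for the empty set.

int(A) = ∅
cl(A)  = {3,4,0,6,2}
∂A     = {3,4,0,6,2}

U open, U⊆A: ∅. int(A) = ⋃ = ∅
X∖A={1,5,6,2}, int(X∖A)={1,5}, hence cl(A)={3,4,0,6,2}
∂A: remove int from cl → {3,4,0,6,2}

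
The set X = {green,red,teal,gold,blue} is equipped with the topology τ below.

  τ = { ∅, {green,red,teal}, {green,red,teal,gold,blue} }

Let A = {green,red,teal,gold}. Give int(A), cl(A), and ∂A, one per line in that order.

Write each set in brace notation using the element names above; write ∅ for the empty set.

int(A) = {green,red,teal}
cl(A)  = {green,red,teal,gold,blue}
∂A     = {gold,blue}

U open, U⊆A: ∅, {green,red,teal}. int(A) = ⋃ = {green,red,teal}
X∖A={blue}, int(X∖A)=∅, hence cl(A)={green,red,teal,gold,blue}
∂A: remove int from cl → {gold,blue}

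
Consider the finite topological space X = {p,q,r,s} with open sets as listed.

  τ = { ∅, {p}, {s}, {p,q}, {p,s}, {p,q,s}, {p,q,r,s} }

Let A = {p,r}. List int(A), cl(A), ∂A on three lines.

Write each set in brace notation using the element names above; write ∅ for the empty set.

int(A) = {p}
cl(A)  = {p,q,r}
∂A     = {q,r}

opens ⊆ A: ∅, {p}; union → int = {p}
complement {q,s}; its interior {s}; cl(A) = X∖{s} = {p,q,r}
boundary = {p,q,r} ∖ {p} = {q,r}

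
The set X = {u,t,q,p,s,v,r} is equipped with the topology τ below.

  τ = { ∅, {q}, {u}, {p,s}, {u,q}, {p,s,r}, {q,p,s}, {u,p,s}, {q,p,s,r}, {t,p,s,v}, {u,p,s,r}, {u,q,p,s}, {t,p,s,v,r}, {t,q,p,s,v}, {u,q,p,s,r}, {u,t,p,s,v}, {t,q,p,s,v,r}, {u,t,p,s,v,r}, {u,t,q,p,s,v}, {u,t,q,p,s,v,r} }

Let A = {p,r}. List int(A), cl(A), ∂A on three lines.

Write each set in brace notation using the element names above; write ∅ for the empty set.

opens ⊆ A: ∅; union → int = ∅
complement {u,t,q,s,v}; its interior {u,q}; cl(A) = X∖{u,q} = {t,p,s,v,r}
boundary = {t,p,s,v,r} ∖ ∅ = {t,p,s,v,r}

int(A) = ∅
cl(A)  = {t,p,s,v,r}
∂A     = {t,p,s,v,r}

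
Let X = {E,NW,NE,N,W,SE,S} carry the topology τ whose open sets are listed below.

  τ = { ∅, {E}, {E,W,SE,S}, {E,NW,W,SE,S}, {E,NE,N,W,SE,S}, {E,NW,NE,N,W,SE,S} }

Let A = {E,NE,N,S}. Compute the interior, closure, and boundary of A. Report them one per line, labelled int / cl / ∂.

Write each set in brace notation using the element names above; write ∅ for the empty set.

int(A) = {E}
cl(A)  = {E,NW,NE,N,W,SE,S}
∂A     = {NW,NE,N,W,SE,S}

U open, U⊆A: ∅, {E}. int(A) = ⋃ = {E}
X∖A={NW,W,SE}, int(X∖A)=∅, hence cl(A)={E,NW,NE,N,W,SE,S}
∂A: remove int from cl → {NW,NE,N,W,SE,S}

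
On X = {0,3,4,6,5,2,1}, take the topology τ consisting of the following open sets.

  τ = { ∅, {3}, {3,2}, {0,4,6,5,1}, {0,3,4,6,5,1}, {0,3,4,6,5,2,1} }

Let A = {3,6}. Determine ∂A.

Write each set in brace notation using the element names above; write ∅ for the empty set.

open subsets of A: ∅, {3}; so int(A) = {3}
closure: X∖int(X∖A) = X∖∅ = {0,3,4,6,5,2,1}
∂A = {0,3,4,6,5,2,1} minus {3} = {0,4,6,5,2,1}

{0,4,6,5,2,1}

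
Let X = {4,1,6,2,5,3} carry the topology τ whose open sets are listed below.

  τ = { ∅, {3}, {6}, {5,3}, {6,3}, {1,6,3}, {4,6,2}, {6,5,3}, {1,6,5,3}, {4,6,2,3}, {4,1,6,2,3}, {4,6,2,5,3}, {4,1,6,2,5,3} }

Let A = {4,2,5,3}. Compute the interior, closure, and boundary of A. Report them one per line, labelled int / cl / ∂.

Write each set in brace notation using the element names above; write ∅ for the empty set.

interior: largest open inside A is {5,3} (from ∅, {3}, {5,3})
cl via duality: int({1,6}) = {6}, so X∖{6} = {4,1,2,5,3}
cl∖int = {4,1,2}

int(A) = {5,3}
cl(A)  = {4,1,2,5,3}
∂A     = {4,1,2}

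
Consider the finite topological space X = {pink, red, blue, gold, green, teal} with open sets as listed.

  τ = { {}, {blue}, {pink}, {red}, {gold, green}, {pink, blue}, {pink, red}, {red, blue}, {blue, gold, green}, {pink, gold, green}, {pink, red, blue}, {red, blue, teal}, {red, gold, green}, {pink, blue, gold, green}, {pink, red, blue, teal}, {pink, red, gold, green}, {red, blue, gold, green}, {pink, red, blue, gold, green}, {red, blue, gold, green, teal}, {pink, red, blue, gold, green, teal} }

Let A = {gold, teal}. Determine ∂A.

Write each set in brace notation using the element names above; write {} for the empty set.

open subsets of A: {}; so int(A) = {}
closure: X∖int(X∖A) = X∖{pink, red, blue} = {gold, green, teal}
∂A = {gold, green, teal} minus {} = {gold, green, teal}

{gold, green, teal}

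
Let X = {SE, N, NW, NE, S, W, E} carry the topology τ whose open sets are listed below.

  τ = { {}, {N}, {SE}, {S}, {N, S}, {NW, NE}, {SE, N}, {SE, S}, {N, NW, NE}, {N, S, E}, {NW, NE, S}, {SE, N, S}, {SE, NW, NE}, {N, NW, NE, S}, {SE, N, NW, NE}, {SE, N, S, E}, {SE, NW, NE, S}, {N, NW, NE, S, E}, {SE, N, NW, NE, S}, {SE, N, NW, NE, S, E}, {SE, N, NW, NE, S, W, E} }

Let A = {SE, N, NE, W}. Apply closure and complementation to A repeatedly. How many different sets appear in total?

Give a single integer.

cl via duality: int({NW, S, E}) = {S}, so X∖{S} = {SE, N, NW, NE, W, E}
Write k for closure, c for complement:
  1. A     = {SE, N, NE, W}
  2. kA    = {SE, N, NW, NE, W, E}
  3. cA    = {NW, S, E}
  4. ckA   = {S}
  5. kcA   = {NW, NE, S, W, E}
  6. kckA  = {S, W, E}
  7. ckcA  = {SE, N}
  8. ckckA = {SE, N, NW, NE}
  9. kckcA = {SE, N, W, E}
  10. ckckcA = {NW, NE, S}
applying k or c yields no new set

10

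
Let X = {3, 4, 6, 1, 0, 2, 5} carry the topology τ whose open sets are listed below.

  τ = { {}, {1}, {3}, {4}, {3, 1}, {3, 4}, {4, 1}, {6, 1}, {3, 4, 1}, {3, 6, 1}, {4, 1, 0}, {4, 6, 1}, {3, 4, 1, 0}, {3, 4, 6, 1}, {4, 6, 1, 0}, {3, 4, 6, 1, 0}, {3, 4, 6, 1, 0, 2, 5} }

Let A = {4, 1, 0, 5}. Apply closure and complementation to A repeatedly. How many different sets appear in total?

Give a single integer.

8

cl via duality: int({3, 6, 2}) = {3}, so X∖{3} = {4, 6, 1, 0, 2, 5}
Write k for closure, c for complement:
  1. A     = {4, 1, 0, 5}
  2. kA    = {4, 6, 1, 0, 2, 5}
  3. cA    = {3, 6, 2}
  4. ckA   = {3}
  5. kcA   = {3, 6, 2, 5}
  6. kckA  = {3, 2, 5}
  7. ckcA  = {4, 1, 0}
  8. ckckA = {4, 6, 1, 0}
applying k or c yields no new set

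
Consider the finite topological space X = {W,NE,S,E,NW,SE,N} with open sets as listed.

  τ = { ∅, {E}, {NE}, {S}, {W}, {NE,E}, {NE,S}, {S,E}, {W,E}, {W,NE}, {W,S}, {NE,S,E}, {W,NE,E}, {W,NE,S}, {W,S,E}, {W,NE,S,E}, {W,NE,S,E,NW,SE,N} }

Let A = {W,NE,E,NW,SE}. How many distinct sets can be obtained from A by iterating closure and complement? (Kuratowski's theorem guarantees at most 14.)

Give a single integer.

cl via duality: int({S,N}) = {S}, so X∖{S} = {W,NE,E,NW,SE,N}
Write k for closure, c for complement:
  1. A     = {W,NE,E,NW,SE}
  2. kA    = {W,NE,E,NW,SE,N}
  3. cA    = {S,N}
  4. ckA   = {S}
  5. kcA   = {S,NW,SE,N}
  6. ckcA  = {W,NE,E}
applying k or c yields no new set

6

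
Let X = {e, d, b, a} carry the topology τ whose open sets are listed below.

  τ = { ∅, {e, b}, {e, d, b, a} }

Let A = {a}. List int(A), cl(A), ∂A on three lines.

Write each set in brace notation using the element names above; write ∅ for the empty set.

interior: largest open inside A is ∅ (from ∅)
cl via duality: int({e, d, b}) = {e, b}, so X∖{e, b} = {d, a}
cl∖int = {d, a}

int(A) = ∅
cl(A)  = {d, a}
∂A     = {d, a}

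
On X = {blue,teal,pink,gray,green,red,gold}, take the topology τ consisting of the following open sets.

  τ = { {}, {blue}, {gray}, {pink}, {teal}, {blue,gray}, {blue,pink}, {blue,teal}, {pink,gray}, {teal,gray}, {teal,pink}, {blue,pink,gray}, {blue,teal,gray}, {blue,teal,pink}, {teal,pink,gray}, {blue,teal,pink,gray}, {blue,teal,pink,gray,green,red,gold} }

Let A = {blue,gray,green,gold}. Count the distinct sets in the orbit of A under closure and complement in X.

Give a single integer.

X∖A={teal,pink,red}, int(X∖A)={teal,pink}, hence cl(A)={blue,gray,green,red,gold}
Orbit (k=closure, c=complement):
  1. A     = {blue,gray,green,gold}
  2. kA    = {blue,gray,green,red,gold}
  3. cA    = {teal,pink,red}
  4. ckA   = {teal,pink}
  5. kcA   = {teal,pink,green,red,gold}
  6. ckcA  = {blue,gray}
(closed under both — stop)

6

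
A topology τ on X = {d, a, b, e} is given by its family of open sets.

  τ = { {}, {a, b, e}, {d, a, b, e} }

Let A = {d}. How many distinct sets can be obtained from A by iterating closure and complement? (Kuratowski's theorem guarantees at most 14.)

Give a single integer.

4

complement {a, b, e}; its interior {a, b, e}; cl(A) = X∖{a, b, e} = {d}
With k = closure, c = complement:
  1. A     = {d}
  2. cA    = {a, b, e}
  3. kcA   = {d, a, b, e}
  4. ckcA  = {}
k, c of each give nothing new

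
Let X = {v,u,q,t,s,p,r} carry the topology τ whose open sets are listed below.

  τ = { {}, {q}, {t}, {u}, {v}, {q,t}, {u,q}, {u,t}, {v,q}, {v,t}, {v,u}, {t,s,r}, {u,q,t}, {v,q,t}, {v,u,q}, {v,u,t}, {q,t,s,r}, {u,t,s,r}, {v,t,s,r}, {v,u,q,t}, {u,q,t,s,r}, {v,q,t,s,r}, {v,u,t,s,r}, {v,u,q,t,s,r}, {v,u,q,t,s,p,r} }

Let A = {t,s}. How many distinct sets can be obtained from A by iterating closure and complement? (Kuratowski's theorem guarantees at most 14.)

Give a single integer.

closure: X∖int(X∖A) = X∖{v,u,q} = {t,s,p,r}
Let k=closure and c=complement:
  1. A     = {t,s}
  2. kA    = {t,s,p,r}
  3. cA    = {v,u,q,p,r}
  4. ckA   = {v,u,q}
  5. kcA   = {v,u,q,s,p,r}
  6. kckA  = {v,u,q,p}
  7. ckcA  = {t}
  8. ckckA = {t,s,r}
— saturated at 8

8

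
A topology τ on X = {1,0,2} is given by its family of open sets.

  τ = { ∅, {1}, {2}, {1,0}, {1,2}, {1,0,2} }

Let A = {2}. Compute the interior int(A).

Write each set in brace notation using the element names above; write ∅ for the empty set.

{2}

opens ⊆ A: ∅, {2}; union → int = {2}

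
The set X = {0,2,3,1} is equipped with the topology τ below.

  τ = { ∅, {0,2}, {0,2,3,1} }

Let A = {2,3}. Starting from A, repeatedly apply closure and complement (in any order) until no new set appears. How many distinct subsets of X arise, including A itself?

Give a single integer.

4

closure: X∖int(X∖A) = X∖∅ = {0,2,3,1}
Let k=closure and c=complement:
  1. A     = {2,3}
  2. kA    = {0,2,3,1}
  3. cA    = {0,1}
  4. ckA   = ∅
— saturated at 4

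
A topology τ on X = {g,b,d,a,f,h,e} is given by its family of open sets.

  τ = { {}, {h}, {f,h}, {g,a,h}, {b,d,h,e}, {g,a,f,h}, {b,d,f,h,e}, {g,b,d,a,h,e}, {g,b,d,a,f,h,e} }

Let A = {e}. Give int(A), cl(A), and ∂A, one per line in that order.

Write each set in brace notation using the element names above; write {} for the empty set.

int(A) = {}
cl(A)  = {b,d,e}
∂A     = {b,d,e}

open subsets of A: {}; so int(A) = {}
closure: X∖int(X∖A) = X∖{g,a,f,h} = {b,d,e}
∂A = {b,d,e} minus {} = {b,d,e}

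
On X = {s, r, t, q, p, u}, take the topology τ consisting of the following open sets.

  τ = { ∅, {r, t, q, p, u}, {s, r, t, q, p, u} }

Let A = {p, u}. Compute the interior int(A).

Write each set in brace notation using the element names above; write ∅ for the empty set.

∅

opens ⊆ A: ∅; union → int = ∅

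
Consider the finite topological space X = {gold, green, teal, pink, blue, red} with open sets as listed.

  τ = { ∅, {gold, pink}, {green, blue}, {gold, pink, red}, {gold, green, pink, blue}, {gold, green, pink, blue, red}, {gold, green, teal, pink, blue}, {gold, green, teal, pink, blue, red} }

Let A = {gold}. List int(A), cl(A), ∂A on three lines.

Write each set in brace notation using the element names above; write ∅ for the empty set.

int(A) = ∅
cl(A)  = {gold, teal, pink, red}
∂A     = {gold, teal, pink, red}

interior: largest open inside A is ∅ (from ∅)
cl via duality: int({green, teal, pink, blue, red}) = {green, blue}, so X∖{green, blue} = {gold, teal, pink, red}
cl∖int = {gold, teal, pink, red}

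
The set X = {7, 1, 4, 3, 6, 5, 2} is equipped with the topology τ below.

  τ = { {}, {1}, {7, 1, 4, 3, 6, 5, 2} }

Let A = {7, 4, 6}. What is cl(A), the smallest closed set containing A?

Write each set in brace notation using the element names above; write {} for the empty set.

{7, 4, 3, 6, 5, 2}

cl via duality: int({1, 3, 5, 2}) = {1}, so X∖{1} = {7, 4, 3, 6, 5, 2}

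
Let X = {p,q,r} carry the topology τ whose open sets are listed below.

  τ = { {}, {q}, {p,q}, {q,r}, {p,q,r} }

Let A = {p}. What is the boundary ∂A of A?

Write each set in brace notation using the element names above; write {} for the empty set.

{p}

U open, U⊆A: {}. int(A) = ⋃ = {}
X∖A={q,r}, int(X∖A)={q,r}, hence cl(A)={p}
∂A: remove int from cl → {p}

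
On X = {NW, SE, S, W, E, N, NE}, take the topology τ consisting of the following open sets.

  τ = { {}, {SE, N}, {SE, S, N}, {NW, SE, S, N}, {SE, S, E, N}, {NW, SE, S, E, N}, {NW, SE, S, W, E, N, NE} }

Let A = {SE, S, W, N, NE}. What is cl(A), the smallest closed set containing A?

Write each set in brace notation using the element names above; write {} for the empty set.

closure: X∖int(X∖A) = X∖{} = {NW, SE, S, W, E, N, NE}

{NW, SE, S, W, E, N, NE}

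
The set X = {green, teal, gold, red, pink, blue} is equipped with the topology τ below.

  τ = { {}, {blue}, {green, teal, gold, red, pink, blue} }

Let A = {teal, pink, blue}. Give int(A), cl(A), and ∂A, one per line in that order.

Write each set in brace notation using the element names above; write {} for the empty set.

opens ⊆ A: {}, {blue}; union → int = {blue}
complement {green, gold, red}; its interior {}; cl(A) = X∖{} = {green, teal, gold, red, pink, blue}
boundary = {green, teal, gold, red, pink, blue} ∖ {blue} = {green, teal, gold, red, pink}

int(A) = {blue}
cl(A)  = {green, teal, gold, red, pink, blue}
∂A     = {green, teal, gold, red, pink}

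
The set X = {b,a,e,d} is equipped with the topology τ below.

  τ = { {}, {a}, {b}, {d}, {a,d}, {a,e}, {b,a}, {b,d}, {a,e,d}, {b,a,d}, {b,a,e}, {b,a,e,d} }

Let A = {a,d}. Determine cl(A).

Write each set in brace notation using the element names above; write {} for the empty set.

{a,e,d}

complement {b,e}; its interior {b}; cl(A) = X∖{b} = {a,e,d}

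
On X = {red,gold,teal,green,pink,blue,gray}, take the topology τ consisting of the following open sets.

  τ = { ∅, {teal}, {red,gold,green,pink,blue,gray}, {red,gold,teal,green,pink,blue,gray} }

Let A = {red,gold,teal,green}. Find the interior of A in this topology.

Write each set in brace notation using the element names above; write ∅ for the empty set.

opens ⊆ A: ∅, {teal}; union → int = {teal}

{teal}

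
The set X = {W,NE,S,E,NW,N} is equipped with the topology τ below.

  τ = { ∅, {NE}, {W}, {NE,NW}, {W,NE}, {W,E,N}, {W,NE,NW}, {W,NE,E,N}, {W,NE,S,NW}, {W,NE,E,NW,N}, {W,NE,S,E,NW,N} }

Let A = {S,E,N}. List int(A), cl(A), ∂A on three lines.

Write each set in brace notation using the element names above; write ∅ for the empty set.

int(A) = ∅
cl(A)  = {S,E,N}
∂A     = {S,E,N}

U open, U⊆A: ∅. int(A) = ⋃ = ∅
X∖A={W,NE,NW}, int(X∖A)={W,NE,NW}, hence cl(A)={S,E,N}
∂A: remove int from cl → {S,E,N}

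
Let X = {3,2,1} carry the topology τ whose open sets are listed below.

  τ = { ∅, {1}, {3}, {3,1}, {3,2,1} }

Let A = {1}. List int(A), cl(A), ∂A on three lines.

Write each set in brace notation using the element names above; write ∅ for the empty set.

open subsets of A: ∅, {1}; so int(A) = {1}
closure: X∖int(X∖A) = X∖{3} = {2,1}
∂A = {2,1} minus {1} = {2}

int(A) = {1}
cl(A)  = {2,1}
∂A     = {2}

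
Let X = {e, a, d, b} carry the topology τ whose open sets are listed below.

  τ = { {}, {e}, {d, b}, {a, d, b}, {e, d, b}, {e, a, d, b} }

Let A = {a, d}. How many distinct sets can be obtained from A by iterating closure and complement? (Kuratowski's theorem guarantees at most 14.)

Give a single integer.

6

complement {e, b}; its interior {e}; cl(A) = X∖{e} = {a, d, b}
With k = closure, c = complement:
  1. A     = {a, d}
  2. kA    = {a, d, b}
  3. cA    = {e, b}
  4. ckA   = {e}
  5. kcA   = {e, a, d, b}
  6. ckcA  = {}
k, c of each give nothing new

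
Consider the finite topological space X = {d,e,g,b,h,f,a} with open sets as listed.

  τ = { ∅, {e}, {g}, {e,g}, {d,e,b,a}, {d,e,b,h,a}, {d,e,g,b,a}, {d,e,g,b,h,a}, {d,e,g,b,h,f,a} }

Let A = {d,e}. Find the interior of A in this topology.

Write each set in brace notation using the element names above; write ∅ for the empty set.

U open, U⊆A: ∅, {e}. int(A) = ⋃ = {e}

{e}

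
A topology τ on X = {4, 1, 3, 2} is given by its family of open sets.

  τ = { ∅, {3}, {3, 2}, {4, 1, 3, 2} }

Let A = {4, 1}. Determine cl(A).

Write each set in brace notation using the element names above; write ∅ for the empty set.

closure: X∖int(X∖A) = X∖{3, 2} = {4, 1}

{4, 1}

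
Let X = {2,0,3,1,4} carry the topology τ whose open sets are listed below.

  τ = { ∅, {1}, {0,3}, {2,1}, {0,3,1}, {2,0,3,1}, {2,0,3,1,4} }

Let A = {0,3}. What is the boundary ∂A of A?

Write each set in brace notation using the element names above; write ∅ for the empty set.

{4}

U open, U⊆A: ∅, {0,3}. int(A) = ⋃ = {0,3}
X∖A={2,1,4}, int(X∖A)={2,1}, hence cl(A)={0,3,4}
∂A: remove int from cl → {4}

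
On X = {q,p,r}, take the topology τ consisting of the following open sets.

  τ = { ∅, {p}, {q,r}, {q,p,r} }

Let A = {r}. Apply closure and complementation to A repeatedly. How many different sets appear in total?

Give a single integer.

cl via duality: int({q,p}) = {p}, so X∖{p} = {q,r}
Write k for closure, c for complement:
  1. A     = {r}
  2. kA    = {q,r}
  3. cA    = {q,p}
  4. ckA   = {p}
  5. kcA   = {q,p,r}
  6. ckcA  = ∅
applying k or c yields no new set

6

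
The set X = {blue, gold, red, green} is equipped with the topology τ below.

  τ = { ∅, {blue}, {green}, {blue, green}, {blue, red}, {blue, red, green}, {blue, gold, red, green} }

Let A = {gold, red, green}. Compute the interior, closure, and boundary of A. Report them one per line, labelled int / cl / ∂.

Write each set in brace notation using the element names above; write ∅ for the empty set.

int(A) = {green}
cl(A)  = {gold, red, green}
∂A     = {gold, red}

interior: largest open inside A is {green} (from ∅, {green})
cl via duality: int({blue}) = {blue}, so X∖{blue} = {gold, red, green}
cl∖int = {gold, red}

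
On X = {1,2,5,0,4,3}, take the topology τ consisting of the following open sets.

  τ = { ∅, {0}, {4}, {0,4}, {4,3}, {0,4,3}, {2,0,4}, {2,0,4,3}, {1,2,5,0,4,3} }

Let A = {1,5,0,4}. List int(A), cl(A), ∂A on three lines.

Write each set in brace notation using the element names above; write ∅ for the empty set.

int(A) = {0,4}
cl(A)  = {1,2,5,0,4,3}
∂A     = {1,2,5,3}

U open, U⊆A: ∅, {4}, {0}, {0,4}. int(A) = ⋃ = {0,4}
X∖A={2,3}, int(X∖A)=∅, hence cl(A)={1,2,5,0,4,3}
∂A: remove int from cl → {1,2,5,3}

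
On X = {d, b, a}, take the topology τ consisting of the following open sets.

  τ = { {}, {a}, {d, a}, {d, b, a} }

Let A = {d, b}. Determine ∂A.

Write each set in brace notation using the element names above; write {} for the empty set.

opens ⊆ A: {}; union → int = {}
complement {a}; its interior {a}; cl(A) = X∖{a} = {d, b}
boundary = {d, b} ∖ {} = {d, b}

{d, b}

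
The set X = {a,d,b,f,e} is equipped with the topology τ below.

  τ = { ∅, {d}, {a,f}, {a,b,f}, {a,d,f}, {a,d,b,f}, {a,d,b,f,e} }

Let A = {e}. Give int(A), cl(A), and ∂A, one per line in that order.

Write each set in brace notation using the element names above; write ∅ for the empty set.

int(A) = ∅
cl(A)  = {e}
∂A     = {e}

open subsets of A: ∅; so int(A) = ∅
closure: X∖int(X∖A) = X∖{a,d,b,f} = {e}
∂A = {e} minus ∅ = {e}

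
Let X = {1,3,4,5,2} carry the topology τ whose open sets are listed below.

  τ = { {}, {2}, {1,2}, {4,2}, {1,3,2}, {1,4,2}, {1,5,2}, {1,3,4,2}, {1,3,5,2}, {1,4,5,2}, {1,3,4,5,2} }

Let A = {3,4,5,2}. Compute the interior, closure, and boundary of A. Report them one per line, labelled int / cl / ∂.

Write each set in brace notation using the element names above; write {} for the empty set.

int(A) = {4,2}
cl(A)  = {1,3,4,5,2}
∂A     = {1,3,5}

open subsets of A: {}, {2}, {4,2}; so int(A) = {4,2}
closure: X∖int(X∖A) = X∖{} = {1,3,4,5,2}
∂A = {1,3,4,5,2} minus {4,2} = {1,3,5}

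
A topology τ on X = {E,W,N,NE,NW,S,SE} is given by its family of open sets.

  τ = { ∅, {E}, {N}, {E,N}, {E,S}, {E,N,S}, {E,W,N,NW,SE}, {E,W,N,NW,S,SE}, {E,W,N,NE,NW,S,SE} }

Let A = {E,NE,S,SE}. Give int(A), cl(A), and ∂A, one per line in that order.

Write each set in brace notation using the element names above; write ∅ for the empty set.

opens ⊆ A: ∅, {E}, {E,S}; union → int = {E,S}
complement {W,N,NW}; its interior {N}; cl(A) = X∖{N} = {E,W,NE,NW,S,SE}
boundary = {E,W,NE,NW,S,SE} ∖ {E,S} = {W,NE,NW,SE}

int(A) = {E,S}
cl(A)  = {E,W,NE,NW,S,SE}
∂A     = {W,NE,NW,SE}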